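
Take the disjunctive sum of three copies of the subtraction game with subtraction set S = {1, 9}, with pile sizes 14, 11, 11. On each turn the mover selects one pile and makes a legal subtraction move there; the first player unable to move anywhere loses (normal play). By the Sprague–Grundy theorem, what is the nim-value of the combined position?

All piles use S = {1, 9}:
n :  0  1  2  3  4  5  6  7  8  9 10 11 12 13 14
G :  0  1  0  1  0  1  0  1  0  1  0  1  0  1  0
Pile A: G(14) = 0.
Pile B: G(11) = 1.
Pile C: G(11) = 1.
Combined Grundy value = 0 ⊕ 1 ⊕ 1 = 0.

0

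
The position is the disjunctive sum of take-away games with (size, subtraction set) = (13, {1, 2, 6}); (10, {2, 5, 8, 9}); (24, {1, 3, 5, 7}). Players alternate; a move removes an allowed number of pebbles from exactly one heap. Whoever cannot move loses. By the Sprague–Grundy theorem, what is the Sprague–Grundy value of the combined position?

0

Heap A, S = {1, 2, 6}:
G(0) = 0
G(1) = mex{0} = 1
G(2) = mex{1,0} = 2
G(3) = mex{2,1} = 0
G(4) = mex{0,2} = 1
G(5) = mex{1,0} = 2
G(6) = mex{2,1,0} = 3
G(7) = mex{3,2,1} = 0
G(8) = mex{0,3,2} = 1
G(9) = mex{1,0,0} = 2
G(10) = mex{2,1,1} = 0
G(11) = mex{0,2,2} = 1
G(12) = mex{1,0,3} = 2
G(13) = mex{2,1,0} = 3
G_A(13) = 3.
Heap B, S = {2, 5, 8, 9}:
n :  0  1  2  3  4  5  6  7  8  9 10
G :  0  0  1  1  0  2  1  0  2  1  3
G_B(10) = 3.
Heap C, S = {1, 3, 5, 7}:
n :  0  1  2  3  4  5  6  7  8  9 10 11 12 13 14 15 16 17 18 19 20 21 22 23 24
G :  0  1  0  1  0  1  0  1  0  1  0  1  0  1  0  1  0  1  0  1  0  1  0  1  0
G_C(24) = 0.
Combined Grundy value = 3 ⊕ 3 ⊕ 0 = 0.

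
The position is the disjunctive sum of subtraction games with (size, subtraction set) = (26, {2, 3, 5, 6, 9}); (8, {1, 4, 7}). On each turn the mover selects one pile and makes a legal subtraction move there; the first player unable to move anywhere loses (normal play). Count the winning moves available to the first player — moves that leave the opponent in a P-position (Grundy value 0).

3

Pile A, S = {2, 3, 5, 6, 9}:
n :  0  1  2  3  4  5  6  7  8  9 10 11 12 13 14 15 16 17 18 19 20 21 22 23 24 25 26
G :  0  0  1  1  2  2  3  3  0  4  1  5  0  4  1  2  0  3  1  2  0  3  1  2  0  3  1
G_A(26) = 1.
Pile B, S = {1, 4, 7}:
n : 0 1 2 3 4 5 6 7 8
G : 0 1 0 1 2 0 1 2 0
G_B(8) = 0.
Combined Grundy value = 1 ⊕ 0 = 1.
A winning move leaves total XOR = 0, i.e. changes one component's Grundy value g to g ⊕ X where X is the current total.
Pile A: need g' = 1⊕1 = 0. Options: 26−2→G=0, 26−3→G=2, 26−5→G=3, 26−6→G=0, 26−9→G=3. Hits: 2.
Pile B: need g' = 0⊕1 = 1. Options: 8−1→G=2, 8−4→G=2, 8−7→G=1. Hits: 1.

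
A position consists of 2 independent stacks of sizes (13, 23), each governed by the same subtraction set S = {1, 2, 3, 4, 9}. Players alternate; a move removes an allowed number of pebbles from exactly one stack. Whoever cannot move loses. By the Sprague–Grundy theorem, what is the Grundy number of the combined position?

0

All stacks use S = {1, 2, 3, 4, 9}:
G(0) = 0
G(1) = mex{0} = 1
G(2) = mex{1,0} = 2
G(3) = mex{2,1,0} = 3
G(4) = mex{3,2,1,0} = 4
G(5) = mex{4,3,2,1} = 0
G(6) = mex{0,4,3,2} = 1
G(7) = mex{1,0,4,3} = 2
G(8) = mex{2,1,0,4} = 3
G(9) = mex{3,2,1,0,0} = 4
G(10) = mex{4,3,2,1,1} = 0
G(11) = mex{0,4,3,2,2} = 1
G(12) = mex{1,0,4,3,3} = 2
G(13) = mex{2,1,0,4,4} = 3
G(14) = mex{3,2,1,0,0} = 4
G(15) = mex{4,3,2,1,1} = 0
G(16) = mex{0,4,3,2,2} = 1
G(17) = mex{1,0,4,3,3} = 2
G(18) = mex{2,1,0,4,4} = 3
G(19) = mex{3,2,1,0,0} = 4
G(20) = mex{4,3,2,1,1} = 0
G(21) = mex{0,4,3,2,2} = 1
G(22) = mex{1,0,4,3,3} = 2
G(23) = mex{2,1,0,4,4} = 3
Stack A: G(13) = 3.
Stack B: G(23) = 3.
Combined Grundy value = 3 ⊕ 3 = 0.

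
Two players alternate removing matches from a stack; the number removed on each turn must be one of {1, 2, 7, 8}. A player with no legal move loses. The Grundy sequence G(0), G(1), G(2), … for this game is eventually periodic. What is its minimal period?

n :  0  1  2  3  4  5  6  7  8  9 10 11 12 13 14
G :  0  1  2  0  1  2  0  1  2  0  1  2  0  1  2
G(n+3) = G(n) holds for n = 0,…,7 (a full window of length max(S) = 8), so the sequence is purely periodic with period 3.

3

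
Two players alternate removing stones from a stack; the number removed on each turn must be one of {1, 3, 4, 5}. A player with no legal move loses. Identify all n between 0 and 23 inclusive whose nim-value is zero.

0, 2, 8, 10, 16, 18

G(0) = 0
G(1) = mex{0} = 1
G(2) = mex{1} = 0
G(3) = mex{0,0} = 1
G(4) = mex{1,1,0} = 2
G(5) = mex{2,0,1,0} = 3
G(6) = mex{3,1,0,1} = 2
G(7) = mex{2,2,1,0} = 3
G(8) = mex{3,3,2,1} = 0
G(9) = mex{0,2,3,2} = 1
G(10) = mex{1,3,2,3} = 0
G(11) = mex{0,0,3,2} = 1
G(12) = mex{1,1,0,3} = 2
G(13) = mex{2,0,1,0} = 3
G(14) = mex{3,1,0,1} = 2
G(15) = mex{2,2,1,0} = 3
G(16) = mex{3,3,2,1} = 0
G(17) = mex{0,2,3,2} = 1
G(18) = mex{1,3,2,3} = 0
G(19) = mex{0,0,3,2} = 1
G(20) = mex{1,1,0,3} = 2
G(21) = mex{2,0,1,0} = 3
G(22) = mex{3,1,0,1} = 2
G(23) = mex{2,2,1,0} = 3
P-positions are exactly the n with G(n) = 0.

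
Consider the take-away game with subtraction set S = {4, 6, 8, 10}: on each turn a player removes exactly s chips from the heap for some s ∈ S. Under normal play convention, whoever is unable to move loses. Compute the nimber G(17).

0

G(0) = 0
G(1) = mex{} = 0
G(2) = mex{} = 0
G(3) = mex{} = 0
G(4) = mex{0} = 1
G(5) = mex{0} = 1
G(6) = mex{0,0} = 1
G(7) = mex{0,0} = 1
G(8) = mex{1,0,0} = 2
G(9) = mex{1,0,0} = 2
G(10) = mex{1,1,0,0} = 2
G(11) = mex{1,1,0,0} = 2
G(12) = mex{2,1,1,0} = 3
G(13) = mex{2,1,1,0} = 3
G(14) = mex{2,2,1,1} = 0
G(15) = mex{2,2,1,1} = 0
G(16) = mex{3,2,2,1} = 0
G(17) = mex{3,2,2,1} = 0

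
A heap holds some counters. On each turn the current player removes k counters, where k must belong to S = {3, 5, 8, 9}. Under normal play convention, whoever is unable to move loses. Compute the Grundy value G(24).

0

n :  0  1  2  3  4  5  6  7  8  9 10 11 12 13 14 15 16 17 18 19 20 21 22 23 24
G :  0  0  0  1  1  1  2  2  2  3  3  3  0  0  0  1  1  1  2  2  2  3  3  3  0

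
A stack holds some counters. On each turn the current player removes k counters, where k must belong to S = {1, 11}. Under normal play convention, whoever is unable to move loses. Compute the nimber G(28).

n :  0  1  2  3  4  5  6  7  8  9 10 11 12 13 14 15 16 17 18 19 20 21 22 23 24 25 26 27 28
G :  0  1  0  1  0  1  0  1  0  1  0  1  0  1  0  1  0  1  0  1  0  1  0  1  0  1  0  1  0

0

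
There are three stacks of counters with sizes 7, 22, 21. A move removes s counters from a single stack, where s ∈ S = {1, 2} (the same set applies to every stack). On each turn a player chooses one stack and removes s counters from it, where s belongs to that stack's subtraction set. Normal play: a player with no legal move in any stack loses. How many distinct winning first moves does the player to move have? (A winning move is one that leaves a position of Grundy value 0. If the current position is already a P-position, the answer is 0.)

All stacks use S = {1, 2}:
n :  0  1  2  3  4  5  6  7  8  9 10 11 12 13 14 15 16 17 18 19 20 21 22
G :  0  1  2  0  1  2  0  1  2  0  1  2  0  1  2  0  1  2  0  1  2  0  1
Stack A: G(7) = 1.
Stack B: G(22) = 1.
Stack C: G(21) = 0.
Combined Grundy value = 1 ⊕ 1 ⊕ 0 = 0.
A winning move leaves total XOR = 0, i.e. changes one component's Grundy value g to g ⊕ X where X is the current total.
Stack A: target g' = 1⊕0 = 1, but every legal move changes the Grundy value (mex property), so 0 moves.
Stack B: target g' = 1⊕0 = 1, but every legal move changes the Grundy value (mex property), so 0 moves.
Stack C: target g' = 0⊕0 = 0, but every legal move changes the Grundy value (mex property), so 0 moves.

0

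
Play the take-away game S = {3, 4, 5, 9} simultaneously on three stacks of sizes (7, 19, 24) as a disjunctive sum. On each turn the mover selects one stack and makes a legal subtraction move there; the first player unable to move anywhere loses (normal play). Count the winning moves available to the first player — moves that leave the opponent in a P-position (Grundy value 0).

All stacks use S = {3, 4, 5, 9}:
G(0) = 0
G(1) = mex{} = 0
G(2) = mex{} = 0
G(3) = mex{0} = 1
G(4) = mex{0,0} = 1
G(5) = mex{0,0,0} = 1
G(6) = mex{1,0,0} = 2
G(7) = mex{1,1,0} = 2
G(8) = mex{1,1,1} = 0
G(9) = mex{2,1,1,0} = 3
G(10) = mex{2,2,1,0} = 3
G(11) = mex{0,2,2,0} = 1
G(12) = mex{3,0,2,1} = 4
G(13) = mex{3,3,0,1} = 2
G(14) = mex{1,3,3,1} = 0
G(15) = mex{4,1,3,2} = 0
G(16) = mex{2,4,1,2} = 0
G(17) = mex{0,2,4,0} = 1
G(18) = mex{0,0,2,3} = 1
G(19) = mex{0,0,0,3} = 1
G(20) = mex{1,0,0,1} = 2
G(21) = mex{1,1,0,4} = 2
G(22) = mex{1,1,1,2} = 0
G(23) = mex{2,1,1,0} = 3
G(24) = mex{2,2,1,0} = 3
Stack A: G(7) = 2.
Stack B: G(19) = 1.
Stack C: G(24) = 3.
Combined Grundy value = 2 ⊕ 1 ⊕ 3 = 0.
A winning move leaves total XOR = 0, i.e. changes one component's Grundy value g to g ⊕ X where X is the current total.
Stack A: target g' = 2⊕0 = 2, but every legal move changes the Grundy value (mex property), so 0 moves.
Stack B: target g' = 1⊕0 = 1, but every legal move changes the Grundy value (mex property), so 0 moves.
Stack C: target g' = 3⊕0 = 3, but every legal move changes the Grundy value (mex property), so 0 moves.

0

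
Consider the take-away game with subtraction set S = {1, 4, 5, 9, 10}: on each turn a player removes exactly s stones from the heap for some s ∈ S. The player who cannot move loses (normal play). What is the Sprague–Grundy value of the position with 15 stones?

n :  0  1  2  3  4  5  6  7  8  9 10 11 12 13 14 15
G :  0  1  0  1  2  3  2  3  0  1  4  5  2  3  0  1

1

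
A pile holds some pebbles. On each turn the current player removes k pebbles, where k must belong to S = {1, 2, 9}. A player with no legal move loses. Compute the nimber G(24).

G(0) = 0
G(1) = mex{0} = 1
G(2) = mex{1,0} = 2
G(3) = mex{2,1} = 0
G(4) = mex{0,2} = 1
G(5) = mex{1,0} = 2
G(6) = mex{2,1} = 0
G(7) = mex{0,2} = 1
G(8) = mex{1,0} = 2
G(9) = mex{2,1,0} = 3
G(10) = mex{3,2,1} = 0
G(11) = mex{0,3,2} = 1
G(12) = mex{1,0,0} = 2
G(13) = mex{2,1,1} = 0
G(14) = mex{0,2,2} = 1
G(15) = mex{1,0,0} = 2
G(16) = mex{2,1,1} = 0
G(17) = mex{0,2,2} = 1
G(18) = mex{1,0,3} = 2
G(19) = mex{2,1,0} = 3
G(20) = mex{3,2,1} = 0
G(21) = mex{0,3,2} = 1
G(22) = mex{1,0,0} = 2
G(23) = mex{2,1,1} = 0
G(24) = mex{0,2,2} = 1

1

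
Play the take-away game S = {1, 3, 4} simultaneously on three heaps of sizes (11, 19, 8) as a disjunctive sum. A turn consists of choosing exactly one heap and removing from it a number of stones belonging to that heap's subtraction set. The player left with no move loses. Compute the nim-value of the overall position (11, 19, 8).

All heaps use S = {1, 3, 4}:
G(0) = 0
G(1) = mex{0} = 1
G(2) = mex{1} = 0
G(3) = mex{0,0} = 1
G(4) = mex{1,1,0} = 2
G(5) = mex{2,0,1} = 3
G(6) = mex{3,1,0} = 2
G(7) = mex{2,2,1} = 0
G(8) = mex{0,3,2} = 1
G(9) = mex{1,2,3} = 0
G(10) = mex{0,0,2} = 1
G(11) = mex{1,1,0} = 2
G(12) = mex{2,0,1} = 3
G(13) = mex{3,1,0} = 2
G(14) = mex{2,2,1} = 0
G(15) = mex{0,3,2} = 1
G(16) = mex{1,2,3} = 0
G(17) = mex{0,0,2} = 1
G(18) = mex{1,1,0} = 2
G(19) = mex{2,0,1} = 3
Heap A: G(11) = 2.
Heap B: G(19) = 3.
Heap C: G(8) = 1.
Combined Grundy value = 2 ⊕ 3 ⊕ 1 = 0.

0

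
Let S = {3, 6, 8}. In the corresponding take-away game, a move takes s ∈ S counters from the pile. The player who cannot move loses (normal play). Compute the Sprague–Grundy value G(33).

G(0) = 0
G(1) = mex{} = 0
G(2) = mex{} = 0
G(3) = mex{0} = 1
G(4) = mex{0} = 1
G(5) = mex{0} = 1
G(6) = mex{1,0} = 2
G(7) = mex{1,0} = 2
G(8) = mex{1,0,0} = 2
G(9) = mex{2,1,0} = 3
G(10) = mex{2,1,0} = 3
G(11) = mex{2,1,1} = 0
G(12) = mex{3,2,1} = 0
G(13) = mex{3,2,1} = 0
G(14) = mex{0,2,2} = 1
G(15) = mex{0,3,2} = 1
G(16) = mex{0,3,2} = 1
G(17) = mex{1,0,3} = 2
G(18) = mex{1,0,3} = 2
G(19) = mex{1,0,0} = 2
G(20) = mex{2,1,0} = 3
G(21) = mex{2,1,0} = 3
G(22) = mex{2,1,1} = 0
G(23) = mex{3,2,1} = 0
G(24) = mex{3,2,1} = 0
G(25) = mex{0,2,2} = 1
G(26) = mex{0,3,2} = 1
G(27) = mex{0,3,2} = 1
G(28) = mex{1,0,3} = 2
G(29) = mex{1,0,3} = 2
G(30) = mex{1,0,0} = 2
G(31) = mex{2,1,0} = 3
G(32) = mex{2,1,0} = 3
G(33) = mex{2,1,1} = 0

0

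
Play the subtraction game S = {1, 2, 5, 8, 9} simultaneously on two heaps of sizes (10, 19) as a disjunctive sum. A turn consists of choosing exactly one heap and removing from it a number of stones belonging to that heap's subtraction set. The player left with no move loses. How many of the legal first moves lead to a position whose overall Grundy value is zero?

2

All heaps use S = {1, 2, 5, 8, 9}:
G(0) = 0
G(1) = mex{0} = 1
G(2) = mex{1,0} = 2
G(3) = mex{2,1} = 0
G(4) = mex{0,2} = 1
G(5) = mex{1,0,0} = 2
G(6) = mex{2,1,1} = 0
G(7) = mex{0,2,2} = 1
G(8) = mex{1,0,0,0} = 2
G(9) = mex{2,1,1,1,0} = 3
G(10) = mex{3,2,2,2,1} = 0
G(11) = mex{0,3,0,0,2} = 1
G(12) = mex{1,0,1,1,0} = 2
G(13) = mex{2,1,2,2,1} = 0
G(14) = mex{0,2,3,0,2} = 1
G(15) = mex{1,0,0,1,0} = 2
G(16) = mex{2,1,1,2,1} = 0
G(17) = mex{0,2,2,3,2} = 1
G(18) = mex{1,0,0,0,3} = 2
G(19) = mex{2,1,1,1,0} = 3
Heap A: G(10) = 0.
Heap B: G(19) = 3.
Combined Grundy value = 0 ⊕ 3 = 3.
A winning move leaves total XOR = 0, i.e. changes one component's Grundy value g to g ⊕ X where X is the current total.
Heap A: need g' = 0⊕3 = 3. Options: 10−1→G=3, 10−2→G=2, 10−5→G=2, 10−8→G=2, 10−9→G=1. Hits: 1.
Heap B: need g' = 3⊕3 = 0. Options: 19−1→G=2, 19−2→G=1, 19−5→G=1, 19−8→G=1, 19−9→G=0. Hits: 1.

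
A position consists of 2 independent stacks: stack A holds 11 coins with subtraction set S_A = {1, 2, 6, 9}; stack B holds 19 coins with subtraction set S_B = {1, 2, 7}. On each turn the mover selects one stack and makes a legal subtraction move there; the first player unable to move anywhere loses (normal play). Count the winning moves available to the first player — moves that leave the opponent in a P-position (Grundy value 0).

0

Stack A, S = {1, 2, 6, 9}:
G(0) = 0
G(1) = mex{0} = 1
G(2) = mex{1,0} = 2
G(3) = mex{2,1} = 0
G(4) = mex{0,2} = 1
G(5) = mex{1,0} = 2
G(6) = mex{2,1,0} = 3
G(7) = mex{3,2,1} = 0
G(8) = mex{0,3,2} = 1
G(9) = mex{1,0,0,0} = 2
G(10) = mex{2,1,1,1} = 0
G(11) = mex{0,2,2,2} = 1
G_A(11) = 1.
Stack B, S = {1, 2, 7}:
n :  0  1  2  3  4  5  6  7  8  9 10 11 12 13 14 15 16 17 18 19
G :  0  1  2  0  1  2  0  1  2  0  1  2  0  1  2  0  1  2  0  1
G_B(19) = 1.
Combined Grundy value = 1 ⊕ 1 = 0.
A winning move leaves total XOR = 0, i.e. changes one component's Grundy value g to g ⊕ X where X is the current total.
Stack A: target g' = 1⊕0 = 1, but every legal move changes the Grundy value (mex property), so 0 moves.
Stack B: target g' = 1⊕0 = 1, but every legal move changes the Grundy value (mex property), so 0 moves.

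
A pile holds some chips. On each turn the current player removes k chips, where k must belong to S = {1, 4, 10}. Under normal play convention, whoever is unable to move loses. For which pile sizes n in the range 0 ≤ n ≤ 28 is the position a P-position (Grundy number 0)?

0, 2, 5, 7, 13, 16, 18, 21, 24, 27

G(0) = 0
G(1) = mex{0} = 1
G(2) = mex{1} = 0
G(3) = mex{0} = 1
G(4) = mex{1,0} = 2
G(5) = mex{2,1} = 0
G(6) = mex{0,0} = 1
G(7) = mex{1,1} = 0
G(8) = mex{0,2} = 1
G(9) = mex{1,0} = 2
G(10) = mex{2,1,0} = 3
G(11) = mex{3,0,1} = 2
G(12) = mex{2,1,0} = 3
G(13) = mex{3,2,1} = 0
G(14) = mex{0,3,2} = 1
G(15) = mex{1,2,0} = 3
G(16) = mex{3,3,1} = 0
G(17) = mex{0,0,0} = 1
G(18) = mex{1,1,1} = 0
G(19) = mex{0,3,2} = 1
G(20) = mex{1,0,3} = 2
G(21) = mex{2,1,2} = 0
G(22) = mex{0,0,3} = 1
G(23) = mex{1,1,0} = 2
G(24) = mex{2,2,1} = 0
G(25) = mex{0,0,3} = 1
G(26) = mex{1,1,0} = 2
G(27) = mex{2,2,1} = 0
G(28) = mex{0,0,0} = 1
P-positions are exactly the n with G(n) = 0.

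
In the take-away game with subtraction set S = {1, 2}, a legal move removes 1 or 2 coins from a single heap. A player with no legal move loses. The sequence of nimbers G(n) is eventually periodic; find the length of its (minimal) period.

G(0) = 0
G(1) = mex{0} = 1
G(2) = mex{1,0} = 2
G(3) = mex{2,1} = 0
G(4) = mex{0,2} = 1
G(5) = mex{1,0} = 2
G(6) = mex{2,1} = 0
G(7) = mex{0,2} = 1
G(8) = mex{1,0} = 2
G(9) = mex{2,1} = 0
G(10) = mex{0,2} = 1
G(11) = mex{1,0} = 2
G(12) = mex{2,1} = 0
G(13) = mex{0,2} = 1
G(14) = mex{1,0} = 2
G(n+3) = G(n) holds for n = 0,…,1 (a full window of length max(S) = 2), so the sequence is purely periodic with period 3.

3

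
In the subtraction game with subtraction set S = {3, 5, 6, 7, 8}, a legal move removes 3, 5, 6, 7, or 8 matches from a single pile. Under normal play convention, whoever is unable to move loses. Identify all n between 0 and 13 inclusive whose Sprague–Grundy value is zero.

0, 1, 2, 11, 12, 13

n :  0  1  2  3  4  5  6  7  8  9 10 11 12 13
G :  0  0  0  1  1  1  2  2  2  3  3  0  0  0
P-positions are exactly the n with G(n) = 0.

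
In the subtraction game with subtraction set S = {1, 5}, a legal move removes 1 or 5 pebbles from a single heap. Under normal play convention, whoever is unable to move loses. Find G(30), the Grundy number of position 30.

0

n :  0  1  2  3  4  5  6  7  8  9 10 11 12 13 14 15 16 17 18 19 20 21 22 23 24 25 26 27 28 29 30
G :  0  1  0  1  0  1  0  1  0  1  0  1  0  1  0  1  0  1  0  1  0  1  0  1  0  1  0  1  0  1  0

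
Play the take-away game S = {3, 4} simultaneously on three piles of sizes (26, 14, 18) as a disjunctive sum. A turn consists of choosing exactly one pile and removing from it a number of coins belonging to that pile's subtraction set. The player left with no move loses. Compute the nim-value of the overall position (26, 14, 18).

All piles use S = {3, 4}:
G(0) = 0
G(1) = mex{} = 0
G(2) = mex{} = 0
G(3) = mex{0} = 1
G(4) = mex{0,0} = 1
G(5) = mex{0,0} = 1
G(6) = mex{1,0} = 2
G(7) = mex{1,1} = 0
G(8) = mex{1,1} = 0
G(9) = mex{2,1} = 0
G(10) = mex{0,2} = 1
G(11) = mex{0,0} = 1
G(12) = mex{0,0} = 1
G(13) = mex{1,0} = 2
G(14) = mex{1,1} = 0
G(15) = mex{1,1} = 0
G(16) = mex{2,1} = 0
G(17) = mex{0,2} = 1
G(18) = mex{0,0} = 1
G(19) = mex{0,0} = 1
G(20) = mex{1,0} = 2
G(21) = mex{1,1} = 0
G(22) = mex{1,1} = 0
G(23) = mex{2,1} = 0
G(24) = mex{0,2} = 1
G(25) = mex{0,0} = 1
G(26) = mex{0,0} = 1
Pile A: G(26) = 1.
Pile B: G(14) = 0.
Pile C: G(18) = 1.
Combined Grundy value = 1 ⊕ 0 ⊕ 1 = 0.

0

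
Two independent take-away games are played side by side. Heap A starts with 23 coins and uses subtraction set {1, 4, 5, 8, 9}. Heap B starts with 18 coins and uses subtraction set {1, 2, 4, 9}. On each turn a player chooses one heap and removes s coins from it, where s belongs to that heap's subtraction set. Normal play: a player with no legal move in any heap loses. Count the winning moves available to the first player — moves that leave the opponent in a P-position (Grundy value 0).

1

Heap A, S = {1, 4, 5, 8, 9}:
n :  0  1  2  3  4  5  6  7  8  9 10 11 12 13 14 15 16 17 18 19 20 21 22 23
G :  0  1  0  1  2  3  2  3  4  5  4  5  0  1  0  1  2  3  2  3  4  5  4  5
G_A(23) = 5.
Heap B, S = {1, 2, 4, 9}:
G(0) = 0
G(1) = mex{0} = 1
G(2) = mex{1,0} = 2
G(3) = mex{2,1} = 0
G(4) = mex{0,2,0} = 1
G(5) = mex{1,0,1} = 2
G(6) = mex{2,1,2} = 0
G(7) = mex{0,2,0} = 1
G(8) = mex{1,0,1} = 2
G(9) = mex{2,1,2,0} = 3
G(10) = mex{3,2,0,1} = 4
G(11) = mex{4,3,1,2} = 0
G(12) = mex{0,4,2,0} = 1
G(13) = mex{1,0,3,1} = 2
G(14) = mex{2,1,4,2} = 0
G(15) = mex{0,2,0,0} = 1
G(16) = mex{1,0,1,1} = 2
G(17) = mex{2,1,2,2} = 0
G(18) = mex{0,2,0,3} = 1
G_B(18) = 1.
Combined Grundy value = 5 ⊕ 1 = 4.
A winning move leaves total XOR = 0, i.e. changes one component's Grundy value g to g ⊕ X where X is the current total.
Heap A: need g' = 5⊕4 = 1. Options: 23−1→G=4, 23−4→G=3, 23−5→G=2, 23−8→G=1, 23−9→G=0. Hits: 1.
Heap B: need g' = 1⊕4 = 5. Options: 18−1→G=0, 18−2→G=2, 18−4→G=0, 18−9→G=3. Hits: 0.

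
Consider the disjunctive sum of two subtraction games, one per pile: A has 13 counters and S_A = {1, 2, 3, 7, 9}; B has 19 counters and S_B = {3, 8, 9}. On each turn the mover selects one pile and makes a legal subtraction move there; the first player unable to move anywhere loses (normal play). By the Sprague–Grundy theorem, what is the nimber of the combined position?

Pile A, S = {1, 2, 3, 7, 9}:
G(0) = 0
G(1) = mex{0} = 1
G(2) = mex{1,0} = 2
G(3) = mex{2,1,0} = 3
G(4) = mex{3,2,1} = 0
G(5) = mex{0,3,2} = 1
G(6) = mex{1,0,3} = 2
G(7) = mex{2,1,0,0} = 3
G(8) = mex{3,2,1,1} = 0
G(9) = mex{0,3,2,2,0} = 1
G(10) = mex{1,0,3,3,1} = 2
G(11) = mex{2,1,0,0,2} = 3
G(12) = mex{3,2,1,1,3} = 0
G(13) = mex{0,3,2,2,0} = 1
G_A(13) = 1.
Pile B, S = {3, 8, 9}:
G(0) = 0
G(1) = mex{} = 0
G(2) = mex{} = 0
G(3) = mex{0} = 1
G(4) = mex{0} = 1
G(5) = mex{0} = 1
G(6) = mex{1} = 0
G(7) = mex{1} = 0
G(8) = mex{1,0} = 2
G(9) = mex{0,0,0} = 1
G(10) = mex{0,0,0} = 1
G(11) = mex{2,1,0} = 3
G(12) = mex{1,1,1} = 0
G(13) = mex{1,1,1} = 0
G(14) = mex{3,0,1} = 2
G(15) = mex{0,0,0} = 1
G(16) = mex{0,2,0} = 1
G(17) = mex{2,1,2} = 0
G(18) = mex{1,1,1} = 0
G(19) = mex{1,3,1} = 0
G_B(19) = 0.
Combined Grundy value = 1 ⊕ 0 = 1.

1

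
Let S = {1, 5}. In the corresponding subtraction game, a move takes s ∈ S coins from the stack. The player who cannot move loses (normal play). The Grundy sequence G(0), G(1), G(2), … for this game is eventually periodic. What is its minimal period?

n :  0  1  2  3  4  5  6  7  8  9 10 11 12 13 14
G :  0  1  0  1  0  1  0  1  0  1  0  1  0  1  0
G(n+2) = G(n) holds for n = 0,…,4 (a full window of length max(S) = 5), so the sequence is purely periodic with period 2.

2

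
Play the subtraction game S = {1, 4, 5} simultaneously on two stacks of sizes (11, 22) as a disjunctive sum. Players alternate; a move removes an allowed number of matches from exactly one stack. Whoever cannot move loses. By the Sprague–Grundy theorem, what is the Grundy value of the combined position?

3

All stacks use S = {1, 4, 5}:
n :  0  1  2  3  4  5  6  7  8  9 10 11 12 13 14 15 16 17 18 19 20 21 22
G :  0  1  0  1  2  3  2  3  0  1  0  1  2  3  2  3  0  1  0  1  2  3  2
Stack A: G(11) = 1.
Stack B: G(22) = 2.
Combined Grundy value = 1 ⊕ 2 = 3.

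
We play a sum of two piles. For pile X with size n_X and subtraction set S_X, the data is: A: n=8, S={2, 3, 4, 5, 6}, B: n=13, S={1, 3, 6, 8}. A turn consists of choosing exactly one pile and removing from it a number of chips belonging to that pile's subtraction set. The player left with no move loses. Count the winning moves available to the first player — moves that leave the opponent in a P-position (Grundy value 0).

0

Pile A, S = {2, 3, 4, 5, 6}:
G(0) = 0
G(1) = mex{} = 0
G(2) = mex{0} = 1
G(3) = mex{0,0} = 1
G(4) = mex{1,0,0} = 2
G(5) = mex{1,1,0,0} = 2
G(6) = mex{2,1,1,0,0} = 3
G(7) = mex{2,2,1,1,0} = 3
G(8) = mex{3,2,2,1,1} = 0
G_A(8) = 0.
Pile B, S = {1, 3, 6, 8}:
G(0) = 0
G(1) = mex{0} = 1
G(2) = mex{1} = 0
G(3) = mex{0,0} = 1
G(4) = mex{1,1} = 0
G(5) = mex{0,0} = 1
G(6) = mex{1,1,0} = 2
G(7) = mex{2,0,1} = 3
G(8) = mex{3,1,0,0} = 2
G(9) = mex{2,2,1,1} = 0
G(10) = mex{0,3,0,0} = 1
G(11) = mex{1,2,1,1} = 0
G(12) = mex{0,0,2,0} = 1
G(13) = mex{1,1,3,1} = 0
G_B(13) = 0.
Combined Grundy value = 0 ⊕ 0 = 0.
A winning move leaves total XOR = 0, i.e. changes one component's Grundy value g to g ⊕ X where X is the current total.
Pile A: target g' = 0⊕0 = 0, but every legal move changes the Grundy value (mex property), so 0 moves.
Pile B: target g' = 0⊕0 = 0, but every legal move changes the Grundy value (mex property), so 0 moves.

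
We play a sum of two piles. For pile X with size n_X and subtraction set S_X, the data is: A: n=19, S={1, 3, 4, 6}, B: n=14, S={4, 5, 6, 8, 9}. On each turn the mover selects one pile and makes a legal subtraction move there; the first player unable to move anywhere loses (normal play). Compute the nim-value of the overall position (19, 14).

3

Pile A, S = {1, 3, 4, 6}:
n :  0  1  2  3  4  5  6  7  8  9 10 11 12 13 14 15 16 17 18 19
G :  0  1  0  1  2  3  2  0  1  0  1  2  3  2  0  1  0  1  2  3
G_A(19) = 3.
Pile B, S = {4, 5, 6, 8, 9}:
n :  0  1  2  3  4  5  6  7  8  9 10 11 12 13 14
G :  0  0  0  0  1  1  1  1  2  2  2  2  3  0  0
G_B(14) = 0.
Combined Grundy value = 3 ⊕ 0 = 3.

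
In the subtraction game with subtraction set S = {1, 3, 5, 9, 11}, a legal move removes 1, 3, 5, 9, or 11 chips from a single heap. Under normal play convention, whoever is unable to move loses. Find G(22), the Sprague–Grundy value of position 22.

0

G(0) = 0
G(1) = mex{0} = 1
G(2) = mex{1} = 0
G(3) = mex{0,0} = 1
G(4) = mex{1,1} = 0
G(5) = mex{0,0,0} = 1
G(6) = mex{1,1,1} = 0
G(7) = mex{0,0,0} = 1
G(8) = mex{1,1,1} = 0
G(9) = mex{0,0,0,0} = 1
G(10) = mex{1,1,1,1} = 0
G(11) = mex{0,0,0,0,0} = 1
G(12) = mex{1,1,1,1,1} = 0
G(13) = mex{0,0,0,0,0} = 1
G(14) = mex{1,1,1,1,1} = 0
G(15) = mex{0,0,0,0,0} = 1
G(16) = mex{1,1,1,1,1} = 0
G(17) = mex{0,0,0,0,0} = 1
G(18) = mex{1,1,1,1,1} = 0
G(19) = mex{0,0,0,0,0} = 1
G(20) = mex{1,1,1,1,1} = 0
G(21) = mex{0,0,0,0,0} = 1
G(22) = mex{1,1,1,1,1} = 0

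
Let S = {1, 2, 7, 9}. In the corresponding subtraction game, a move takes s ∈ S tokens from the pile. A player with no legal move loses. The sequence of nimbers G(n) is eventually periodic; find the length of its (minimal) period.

G(0) = 0
G(1) = mex{0} = 1
G(2) = mex{1,0} = 2
G(3) = mex{2,1} = 0
G(4) = mex{0,2} = 1
G(5) = mex{1,0} = 2
G(6) = mex{2,1} = 0
G(7) = mex{0,2,0} = 1
G(8) = mex{1,0,1} = 2
G(9) = mex{2,1,2,0} = 3
G(10) = mex{3,2,0,1} = 4
G(11) = mex{4,3,1,2} = 0
G(12) = mex{0,4,2,0} = 1
G(13) = mex{1,0,0,1} = 2
G(14) = mex{2,1,1,2} = 0
G(15) = mex{0,2,2,0} = 1
G(16) = mex{1,0,3,1} = 2
G(17) = mex{2,1,4,2} = 0
G(18) = mex{0,2,0,3} = 1
G(19) = mex{1,0,1,4} = 2
G(20) = mex{2,1,2,0} = 3
G(21) = mex{3,2,0,1} = 4
G(22) = mex{4,3,1,2} = 0
G(23) = mex{0,4,2,0} = 1
G(n+11) = G(n) holds for n = 0,…,8 (a full window of length max(S) = 9), so the sequence is purely periodic with period 11.

11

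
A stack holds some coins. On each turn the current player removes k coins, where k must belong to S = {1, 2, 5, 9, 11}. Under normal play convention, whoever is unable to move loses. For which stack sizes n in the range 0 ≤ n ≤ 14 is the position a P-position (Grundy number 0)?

0, 3, 6, 10, 13

n :  0  1  2  3  4  5  6  7  8  9 10 11 12 13 14
G :  0  1  2  0  1  2  0  1  2  3  0  1  2  0  1
P-positions are exactly the n with G(n) = 0.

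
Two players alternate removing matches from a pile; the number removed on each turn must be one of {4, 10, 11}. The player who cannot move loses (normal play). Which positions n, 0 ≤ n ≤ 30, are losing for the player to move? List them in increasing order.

0, 1, 2, 3, 8, 9, 15, 16, 17, 22, 23, 24, 29, 30

G(0) = 0
G(1) = mex{} = 0
G(2) = mex{} = 0
G(3) = mex{} = 0
G(4) = mex{0} = 1
G(5) = mex{0} = 1
G(6) = mex{0} = 1
G(7) = mex{0} = 1
G(8) = mex{1} = 0
G(9) = mex{1} = 0
G(10) = mex{1,0} = 2
G(11) = mex{1,0,0} = 2
G(12) = mex{0,0,0} = 1
G(13) = mex{0,0,0} = 1
G(14) = mex{2,1,0} = 3
G(15) = mex{2,1,1} = 0
G(16) = mex{1,1,1} = 0
G(17) = mex{1,1,1} = 0
G(18) = mex{3,0,1} = 2
G(19) = mex{0,0,0} = 1
G(20) = mex{0,2,0} = 1
G(21) = mex{0,2,2} = 1
G(22) = mex{2,1,2} = 0
G(23) = mex{1,1,1} = 0
G(24) = mex{1,3,1} = 0
G(25) = mex{1,0,3} = 2
G(26) = mex{0,0,0} = 1
G(27) = mex{0,0,0} = 1
G(28) = mex{0,2,0} = 1
G(29) = mex{2,1,2} = 0
G(30) = mex{1,1,1} = 0
P-positions are exactly the n with G(n) = 0.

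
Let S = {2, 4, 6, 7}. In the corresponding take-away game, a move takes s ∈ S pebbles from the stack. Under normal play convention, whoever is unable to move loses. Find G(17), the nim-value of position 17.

n :  0  1  2  3  4  5  6  7  8  9 10 11 12 13 14 15 16 17
G :  0  0  1  1  2  2  3  3  4  0  0  1  1  2  2  3  3  4

4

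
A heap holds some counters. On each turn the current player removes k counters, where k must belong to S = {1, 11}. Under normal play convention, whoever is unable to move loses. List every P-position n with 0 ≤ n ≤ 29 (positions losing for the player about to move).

0, 2, 4, 6, 8, 10, 12, 14, 16, 18, 20, 22, 24, 26, 28

n :  0  1  2  3  4  5  6  7  8  9 10 11 12 13 14 15 16 17 18 19 20 21 22 23 24 25 26 27 28 29
G :  0  1  0  1  0  1  0  1  0  1  0  1  0  1  0  1  0  1  0  1  0  1  0  1  0  1  0  1  0  1
P-positions are exactly the n with G(n) = 0.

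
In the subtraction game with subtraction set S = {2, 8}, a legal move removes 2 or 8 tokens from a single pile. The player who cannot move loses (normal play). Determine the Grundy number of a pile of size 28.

2

G(0) = 0
G(1) = mex{} = 0
G(2) = mex{0} = 1
G(3) = mex{0} = 1
G(4) = mex{1} = 0
G(5) = mex{1} = 0
G(6) = mex{0} = 1
G(7) = mex{0} = 1
G(8) = mex{1,0} = 2
G(9) = mex{1,0} = 2
G(10) = mex{2,1} = 0
G(11) = mex{2,1} = 0
G(12) = mex{0,0} = 1
G(13) = mex{0,0} = 1
G(14) = mex{1,1} = 0
G(15) = mex{1,1} = 0
G(16) = mex{0,2} = 1
G(17) = mex{0,2} = 1
G(18) = mex{1,0} = 2
G(19) = mex{1,0} = 2
G(20) = mex{2,1} = 0
G(21) = mex{2,1} = 0
G(22) = mex{0,0} = 1
G(23) = mex{0,0} = 1
G(24) = mex{1,1} = 0
G(25) = mex{1,1} = 0
G(26) = mex{0,2} = 1
G(27) = mex{0,2} = 1
G(28) = mex{1,0} = 2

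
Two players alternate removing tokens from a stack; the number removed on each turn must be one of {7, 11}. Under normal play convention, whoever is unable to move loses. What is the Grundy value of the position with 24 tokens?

0

G(0) = 0
G(1) = mex{} = 0
G(2) = mex{} = 0
G(3) = mex{} = 0
G(4) = mex{} = 0
G(5) = mex{} = 0
G(6) = mex{} = 0
G(7) = mex{0} = 1
G(8) = mex{0} = 1
G(9) = mex{0} = 1
G(10) = mex{0} = 1
G(11) = mex{0,0} = 1
G(12) = mex{0,0} = 1
G(13) = mex{0,0} = 1
G(14) = mex{1,0} = 2
G(15) = mex{1,0} = 2
G(16) = mex{1,0} = 2
G(17) = mex{1,0} = 2
G(18) = mex{1,1} = 0
G(19) = mex{1,1} = 0
G(20) = mex{1,1} = 0
G(21) = mex{2,1} = 0
G(22) = mex{2,1} = 0
G(23) = mex{2,1} = 0
G(24) = mex{2,1} = 0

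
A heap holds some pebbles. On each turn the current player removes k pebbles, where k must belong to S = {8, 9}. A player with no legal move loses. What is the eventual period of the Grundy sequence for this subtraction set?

G(0) = 0
G(1) = mex{} = 0
G(2) = mex{} = 0
G(3) = mex{} = 0
G(4) = mex{} = 0
G(5) = mex{} = 0
G(6) = mex{} = 0
G(7) = mex{} = 0
G(8) = mex{0} = 1
G(9) = mex{0,0} = 1
G(10) = mex{0,0} = 1
G(11) = mex{0,0} = 1
G(12) = mex{0,0} = 1
G(13) = mex{0,0} = 1
G(14) = mex{0,0} = 1
G(15) = mex{0,0} = 1
G(16) = mex{1,0} = 2
G(17) = mex{1,1} = 0
G(18) = mex{1,1} = 0
G(19) = mex{1,1} = 0
G(20) = mex{1,1} = 0
G(21) = mex{1,1} = 0
G(22) = mex{1,1} = 0
G(23) = mex{1,1} = 0
G(24) = mex{2,1} = 0
G(25) = mex{0,2} = 1
G(26) = mex{0,0} = 1
G(27) = mex{0,0} = 1
G(28) = mex{0,0} = 1
G(29) = mex{0,0} = 1
G(30) = mex{0,0} = 1
G(31) = mex{0,0} = 1
G(32) = mex{0,0} = 1
G(33) = mex{1,0} = 2
G(34) = mex{1,1} = 0
G(35) = mex{1,1} = 0
G(n+17) = G(n) holds for n = 0,…,8 (a full window of length max(S) = 9), so the sequence is purely periodic with period 17.

17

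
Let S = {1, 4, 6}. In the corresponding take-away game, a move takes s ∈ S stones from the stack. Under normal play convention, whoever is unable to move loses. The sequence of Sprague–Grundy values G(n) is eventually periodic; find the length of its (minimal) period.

5

G(0) = 0
G(1) = mex{0} = 1
G(2) = mex{1} = 0
G(3) = mex{0} = 1
G(4) = mex{1,0} = 2
G(5) = mex{2,1} = 0
G(6) = mex{0,0,0} = 1
G(7) = mex{1,1,1} = 0
G(8) = mex{0,2,0} = 1
G(9) = mex{1,0,1} = 2
G(10) = mex{2,1,2} = 0
G(11) = mex{0,0,0} = 1
G(12) = mex{1,1,1} = 0
G(13) = mex{0,2,0} = 1
G(14) = mex{1,0,1} = 2
G(n+5) = G(n) holds for n = 0,…,5 (a full window of length max(S) = 6), so the sequence is purely periodic with period 5.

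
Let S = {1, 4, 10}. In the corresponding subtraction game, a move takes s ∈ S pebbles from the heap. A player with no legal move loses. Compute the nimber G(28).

G(0) = 0
G(1) = mex{0} = 1
G(2) = mex{1} = 0
G(3) = mex{0} = 1
G(4) = mex{1,0} = 2
G(5) = mex{2,1} = 0
G(6) = mex{0,0} = 1
G(7) = mex{1,1} = 0
G(8) = mex{0,2} = 1
G(9) = mex{1,0} = 2
G(10) = mex{2,1,0} = 3
G(11) = mex{3,0,1} = 2
G(12) = mex{2,1,0} = 3
G(13) = mex{3,2,1} = 0
G(14) = mex{0,3,2} = 1
G(15) = mex{1,2,0} = 3
G(16) = mex{3,3,1} = 0
G(17) = mex{0,0,0} = 1
G(18) = mex{1,1,1} = 0
G(19) = mex{0,3,2} = 1
G(20) = mex{1,0,3} = 2
G(21) = mex{2,1,2} = 0
G(22) = mex{0,0,3} = 1
G(23) = mex{1,1,0} = 2
G(24) = mex{2,2,1} = 0
G(25) = mex{0,0,3} = 1
G(26) = mex{1,1,0} = 2
G(27) = mex{2,2,1} = 0
G(28) = mex{0,0,0} = 1

1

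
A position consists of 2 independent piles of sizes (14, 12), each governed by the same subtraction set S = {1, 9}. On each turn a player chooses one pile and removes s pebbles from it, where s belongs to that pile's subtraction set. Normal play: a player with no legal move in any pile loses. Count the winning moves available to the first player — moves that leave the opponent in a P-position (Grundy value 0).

0

All piles use S = {1, 9}:
G(0) = 0
G(1) = mex{0} = 1
G(2) = mex{1} = 0
G(3) = mex{0} = 1
G(4) = mex{1} = 0
G(5) = mex{0} = 1
G(6) = mex{1} = 0
G(7) = mex{0} = 1
G(8) = mex{1} = 0
G(9) = mex{0,0} = 1
G(10) = mex{1,1} = 0
G(11) = mex{0,0} = 1
G(12) = mex{1,1} = 0
G(13) = mex{0,0} = 1
G(14) = mex{1,1} = 0
Pile A: G(14) = 0.
Pile B: G(12) = 0.
Combined Grundy value = 0 ⊕ 0 = 0.
A winning move leaves total XOR = 0, i.e. changes one component's Grundy value g to g ⊕ X where X is the current total.
Pile A: target g' = 0⊕0 = 0, but every legal move changes the Grundy value (mex property), so 0 moves.
Pile B: target g' = 0⊕0 = 0, but every legal move changes the Grundy value (mex property), so 0 moves.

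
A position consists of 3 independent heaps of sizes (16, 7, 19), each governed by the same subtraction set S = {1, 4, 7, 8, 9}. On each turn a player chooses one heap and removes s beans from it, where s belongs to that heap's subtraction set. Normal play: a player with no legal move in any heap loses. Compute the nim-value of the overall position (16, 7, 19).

All heaps use S = {1, 4, 7, 8, 9}:
G(0) = 0
G(1) = mex{0} = 1
G(2) = mex{1} = 0
G(3) = mex{0} = 1
G(4) = mex{1,0} = 2
G(5) = mex{2,1} = 0
G(6) = mex{0,0} = 1
G(7) = mex{1,1,0} = 2
G(8) = mex{2,2,1,0} = 3
G(9) = mex{3,0,0,1,0} = 2
G(10) = mex{2,1,1,0,1} = 3
G(11) = mex{3,2,2,1,0} = 4
G(12) = mex{4,3,0,2,1} = 5
G(13) = mex{5,2,1,0,2} = 3
G(14) = mex{3,3,2,1,0} = 4
G(15) = mex{4,4,3,2,1} = 0
G(16) = mex{0,5,2,3,2} = 1
G(17) = mex{1,3,3,2,3} = 0
G(18) = mex{0,4,4,3,2} = 1
G(19) = mex{1,0,5,4,3} = 2
Heap A: G(16) = 1.
Heap B: G(7) = 2.
Heap C: G(19) = 2.
Combined Grundy value = 1 ⊕ 2 ⊕ 2 = 1.

1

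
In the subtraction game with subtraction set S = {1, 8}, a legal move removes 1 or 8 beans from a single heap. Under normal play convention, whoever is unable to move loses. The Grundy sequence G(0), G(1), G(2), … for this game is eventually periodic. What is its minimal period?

n :  0  1  2  3  4  5  6  7  8  9 10 11 12 13 14 15 16 17 18 19
G :  0  1  0  1  0  1  0  1  2  0  1  0  1  0  1  0  1  2  0  1
G(n+9) = G(n) holds for n = 0,…,7 (a full window of length max(S) = 8), so the sequence is purely periodic with period 9.

9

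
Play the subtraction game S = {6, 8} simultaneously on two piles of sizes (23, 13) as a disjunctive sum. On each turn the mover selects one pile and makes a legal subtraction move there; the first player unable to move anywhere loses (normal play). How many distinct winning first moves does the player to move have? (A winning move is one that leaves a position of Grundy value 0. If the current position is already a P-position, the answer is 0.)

1

All piles use S = {6, 8}:
n :  0  1  2  3  4  5  6  7  8  9 10 11 12 13 14 15 16 17 18 19 20 21 22 23
G :  0  0  0  0  0  0  1  1  1  1  1  1  2  2  0  0  0  0  0  0  1  1  1  1
Pile A: G(23) = 1.
Pile B: G(13) = 2.
Combined Grundy value = 1 ⊕ 2 = 3.
A winning move leaves total XOR = 0, i.e. changes one component's Grundy value g to g ⊕ X where X is the current total.
Pile A: need g' = 1⊕3 = 2. Options: 23−6→G=0, 23−8→G=0. Hits: 0.
Pile B: need g' = 2⊕3 = 1. Options: 13−6→G=1, 13−8→G=0. Hits: 1.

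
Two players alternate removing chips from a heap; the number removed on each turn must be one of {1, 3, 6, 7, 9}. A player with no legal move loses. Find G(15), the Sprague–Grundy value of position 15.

1

G(0) = 0
G(1) = mex{0} = 1
G(2) = mex{1} = 0
G(3) = mex{0,0} = 1
G(4) = mex{1,1} = 0
G(5) = mex{0,0} = 1
G(6) = mex{1,1,0} = 2
G(7) = mex{2,0,1,0} = 3
G(8) = mex{3,1,0,1} = 2
G(9) = mex{2,2,1,0,0} = 3
G(10) = mex{3,3,0,1,1} = 2
G(11) = mex{2,2,1,0,0} = 3
G(12) = mex{3,3,2,1,1} = 0
G(13) = mex{0,2,3,2,0} = 1
G(14) = mex{1,3,2,3,1} = 0
G(15) = mex{0,0,3,2,2} = 1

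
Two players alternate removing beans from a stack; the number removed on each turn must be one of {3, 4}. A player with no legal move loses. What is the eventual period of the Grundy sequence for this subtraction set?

7

G(0) = 0
G(1) = mex{} = 0
G(2) = mex{} = 0
G(3) = mex{0} = 1
G(4) = mex{0,0} = 1
G(5) = mex{0,0} = 1
G(6) = mex{1,0} = 2
G(7) = mex{1,1} = 0
G(8) = mex{1,1} = 0
G(9) = mex{2,1} = 0
G(10) = mex{0,2} = 1
G(11) = mex{0,0} = 1
G(12) = mex{0,0} = 1
G(13) = mex{1,0} = 2
G(14) = mex{1,1} = 0
G(15) = mex{1,1} = 0
G(n+7) = G(n) holds for n = 0,…,3 (a full window of length max(S) = 4), so the sequence is purely periodic with period 7.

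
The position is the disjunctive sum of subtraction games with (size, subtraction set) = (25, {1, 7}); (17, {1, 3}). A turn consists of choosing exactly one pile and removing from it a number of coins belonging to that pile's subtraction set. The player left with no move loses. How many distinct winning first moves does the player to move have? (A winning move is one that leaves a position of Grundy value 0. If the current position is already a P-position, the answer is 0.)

Pile A, S = {1, 7}:
n :  0  1  2  3  4  5  6  7  8  9 10 11 12 13 14 15 16 17 18 19 20 21 22 23 24 25
G :  0  1  0  1  0  1  0  1  0  1  0  1  0  1  0  1  0  1  0  1  0  1  0  1  0  1
G_A(25) = 1.
Pile B, S = {1, 3}:
n :  0  1  2  3  4  5  6  7  8  9 10 11 12 13 14 15 16 17
G :  0  1  0  1  0  1  0  1  0  1  0  1  0  1  0  1  0  1
G_B(17) = 1.
Combined Grundy value = 1 ⊕ 1 = 0.
A winning move leaves total XOR = 0, i.e. changes one component's Grundy value g to g ⊕ X where X is the current total.
Pile A: target g' = 1⊕0 = 1, but every legal move changes the Grundy value (mex property), so 0 moves.
Pile B: target g' = 1⊕0 = 1, but every legal move changes the Grundy value (mex property), so 0 moves.

0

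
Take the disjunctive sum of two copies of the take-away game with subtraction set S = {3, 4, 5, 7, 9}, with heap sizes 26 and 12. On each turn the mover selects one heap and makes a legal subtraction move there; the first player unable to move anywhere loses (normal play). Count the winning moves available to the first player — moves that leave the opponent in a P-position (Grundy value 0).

All heaps use S = {3, 4, 5, 7, 9}:
n :  0  1  2  3  4  5  6  7  8  9 10 11 12 13 14 15 16 17 18 19 20 21 22 23 24 25 26
G :  0  0  0  1  1  1  2  2  2  3  3  3  0  0  0  1  1  1  2  2  2  3  3  3  0  0  0
Heap A: G(26) = 0.
Heap B: G(12) = 0.
Combined Grundy value = 0 ⊕ 0 = 0.
A winning move leaves total XOR = 0, i.e. changes one component's Grundy value g to g ⊕ X where X is the current total.
Heap A: target g' = 0⊕0 = 0, but every legal move changes the Grundy value (mex property), so 0 moves.
Heap B: target g' = 0⊕0 = 0, but every legal move changes the Grundy value (mex property), so 0 moves.

0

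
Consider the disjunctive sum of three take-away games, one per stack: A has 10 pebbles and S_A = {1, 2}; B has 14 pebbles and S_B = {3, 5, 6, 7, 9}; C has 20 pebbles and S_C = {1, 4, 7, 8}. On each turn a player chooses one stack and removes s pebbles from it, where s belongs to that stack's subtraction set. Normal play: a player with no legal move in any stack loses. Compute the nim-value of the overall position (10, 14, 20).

3

Stack A, S = {1, 2}:
n :  0  1  2  3  4  5  6  7  8  9 10
G :  0  1  2  0  1  2  0  1  2  0  1
G_A(10) = 1.
Stack B, S = {3, 5, 6, 7, 9}:
n :  0  1  2  3  4  5  6  7  8  9 10 11 12 13 14
G :  0  0  0  1  1  1  2  2  2  3  3  3  0  0  0
G_B(14) = 0.
Stack C, S = {1, 4, 7, 8}:
G(0) = 0
G(1) = mex{0} = 1
G(2) = mex{1} = 0
G(3) = mex{0} = 1
G(4) = mex{1,0} = 2
G(5) = mex{2,1} = 0
G(6) = mex{0,0} = 1
G(7) = mex{1,1,0} = 2
G(8) = mex{2,2,1,0} = 3
G(9) = mex{3,0,0,1} = 2
G(10) = mex{2,1,1,0} = 3
G(11) = mex{3,2,2,1} = 0
G(12) = mex{0,3,0,2} = 1
G(13) = mex{1,2,1,0} = 3
G(14) = mex{3,3,2,1} = 0
G(15) = mex{0,0,3,2} = 1
G(16) = mex{1,1,2,3} = 0
G(17) = mex{0,3,3,2} = 1
G(18) = mex{1,0,0,3} = 2
G(19) = mex{2,1,1,0} = 3
G(20) = mex{3,0,3,1} = 2
G_C(20) = 2.
Combined Grundy value = 1 ⊕ 0 ⊕ 2 = 3.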